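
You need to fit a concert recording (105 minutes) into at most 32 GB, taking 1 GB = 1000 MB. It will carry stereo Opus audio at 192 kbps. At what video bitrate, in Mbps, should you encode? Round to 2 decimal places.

40.44 Mbps

Budget: 32 GB = 256000.0 Mb.
105 min = 6300 s
Total bitrate budget: 256000.0 Mb / 6300 s = 40.635 Mbps.
Audio: 192 kbps = 0.192 Mbps.
Video: 40.635 − 0.192 = 40.443 Mbps.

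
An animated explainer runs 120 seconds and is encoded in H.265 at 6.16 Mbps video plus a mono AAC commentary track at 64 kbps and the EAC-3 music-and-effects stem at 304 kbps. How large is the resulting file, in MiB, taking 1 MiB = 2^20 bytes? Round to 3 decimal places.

93.384 MiB

Audio total: 64 + 304 = 368 kbps = 0.368 Mbps.
Total bitrate: 6.16 + 0.368 = 6.528 Mbps.
Stream data: 6.528 Mbps × 120 s = 783.4 Mb.
783.4 Mb = 97,920,000 bytes ÷ 1,048,576 = 93.38 MiB.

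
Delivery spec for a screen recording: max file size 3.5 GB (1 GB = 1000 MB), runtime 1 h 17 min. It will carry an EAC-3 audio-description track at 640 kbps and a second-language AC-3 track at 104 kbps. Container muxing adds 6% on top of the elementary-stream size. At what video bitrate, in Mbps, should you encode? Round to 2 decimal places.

Budget: 3.5 GB = 28000.0 Mb.
Stream payload after overhead: 28000.0 / 1.06 = 26415.1 Mb.
1 h 17 min = 77 min = 4620 s
Total bitrate budget: 26415.1 Mb / 4620 s = 5.718 Mbps.
Audio total: 640 + 104 = 744 kbps = 0.744 Mbps.
Video: 5.718 − 0.744 = 4.974 Mbps.

4.97 Mbps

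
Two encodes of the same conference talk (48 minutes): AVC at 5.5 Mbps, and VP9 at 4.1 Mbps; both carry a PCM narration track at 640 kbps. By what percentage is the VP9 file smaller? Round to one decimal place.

22.8%

48 min = 2880 s
Audio: 640 kbps = 0.640 Mbps.
AVC: 6.140 Mbps × 2880 s = 17683.2 Mb = 2.059 GiB.
VP9: 4.740 Mbps × 2880 s = 13651.2 Mb = 1.589 GiB.
Reduction: (1 − 1.589/2.059) × 100 = 22.80%.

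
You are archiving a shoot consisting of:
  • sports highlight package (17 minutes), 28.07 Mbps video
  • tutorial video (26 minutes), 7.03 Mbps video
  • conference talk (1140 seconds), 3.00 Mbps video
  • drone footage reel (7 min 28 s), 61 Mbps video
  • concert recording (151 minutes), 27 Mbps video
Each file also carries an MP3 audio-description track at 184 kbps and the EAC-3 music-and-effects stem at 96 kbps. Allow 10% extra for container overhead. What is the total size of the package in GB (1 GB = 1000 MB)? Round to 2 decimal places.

43.82 GB

Audio total: 184 + 96 = 280 kbps = 0.280 Mbps.
sports highlight package: 28.350 Mbps × 1020 s × 1.10 = 31808.7 Mb
tutorial video: 7.310 Mbps × 1560 s × 1.10 = 12544.0 Mb
conference talk: 3.280 Mbps × 1140 s × 1.10 = 4113.1 Mb
drone footage reel: 61.280 Mbps × 448 s × 1.10 = 30198.8 Mb
concert recording: 27.280 Mbps × 9060 s × 1.10 = 271872.5 Mb
Total: 350537.0 Mb = 43817.1 MB.
= 43.82 GB.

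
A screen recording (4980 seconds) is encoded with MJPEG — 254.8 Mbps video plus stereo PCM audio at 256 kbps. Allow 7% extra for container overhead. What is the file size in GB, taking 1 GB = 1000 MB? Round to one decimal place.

Audio: 256 kbps = 0.256 Mbps.
Total bitrate: 254.8 + 0.256 = 255.056 Mbps.
Stream data: 255.056 Mbps × 4980 s = 1270178.9 Mb.
With 7% container overhead: ×1.07.
1,359,091 Mb ÷ 8 = 169,886 MB → 169.9 GB.

169.9 GB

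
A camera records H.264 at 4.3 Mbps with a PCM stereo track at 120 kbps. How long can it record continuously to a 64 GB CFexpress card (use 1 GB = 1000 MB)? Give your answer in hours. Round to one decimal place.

Audio: 120 kbps = 0.120 Mbps.
Total bitrate: 4.3 + 0.120 = 4.420 Mbps.
Capacity: 64 GB = 512,000 Mb.
Recording time: 512,000 / 4.420 = 115,837 s ≈ 32.2 hours.

32.2 hours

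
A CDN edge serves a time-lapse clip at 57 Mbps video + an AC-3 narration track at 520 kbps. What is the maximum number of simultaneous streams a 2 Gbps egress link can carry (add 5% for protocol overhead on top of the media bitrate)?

Audio: 520 kbps = 0.520 Mbps.
Per-viewer media rate: 57.520 Mbps.
On the wire with 5% overhead: 60.396 Mbps.
2 Gbps = 2,000 Mbps; 2,000 / 60.396 = 33.11 → 33 viewers.

33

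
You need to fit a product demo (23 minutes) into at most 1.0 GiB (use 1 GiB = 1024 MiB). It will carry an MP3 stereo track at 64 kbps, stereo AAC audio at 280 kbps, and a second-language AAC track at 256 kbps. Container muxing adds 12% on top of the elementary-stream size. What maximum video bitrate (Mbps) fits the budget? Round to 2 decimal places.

4.96 Mbps

Budget: 1.0 GiB = 8589.9 Mb.
Stream payload after overhead: 8589.9 / 1.12 = 7669.6 Mb.
23 min = 1380 s
Total bitrate budget: 7669.6 Mb / 1380 s = 5.558 Mbps.
Audio total: 64 + 280 + 256 = 600 kbps = 0.600 Mbps.
Video: 5.558 − 0.600 = 4.958 Mbps.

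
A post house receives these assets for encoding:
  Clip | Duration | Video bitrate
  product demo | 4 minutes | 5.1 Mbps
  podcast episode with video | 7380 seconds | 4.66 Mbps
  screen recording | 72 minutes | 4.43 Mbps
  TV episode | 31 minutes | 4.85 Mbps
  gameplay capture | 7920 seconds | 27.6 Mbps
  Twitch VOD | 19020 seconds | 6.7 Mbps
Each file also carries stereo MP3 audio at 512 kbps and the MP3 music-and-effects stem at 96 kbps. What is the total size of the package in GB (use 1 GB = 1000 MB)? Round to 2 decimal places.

54.32 GB

Audio total: 512 + 96 = 608 kbps = 0.608 Mbps.
product demo: 5.708 Mbps × 240 s = 1369.9 Mb
podcast episode with video: 5.268 Mbps × 7380 s = 38877.8 Mb
screen recording: 5.038 Mbps × 4320 s = 21764.2 Mb
TV episode: 5.458 Mbps × 1860 s = 10151.9 Mb
gameplay capture: 28.208 Mbps × 7920 s = 223407.4 Mb
Twitch VOD: 7.308 Mbps × 19020 s = 138998.2 Mb
Total: 434569.3 Mb = 54321.2 MB.
= 54.32 GB.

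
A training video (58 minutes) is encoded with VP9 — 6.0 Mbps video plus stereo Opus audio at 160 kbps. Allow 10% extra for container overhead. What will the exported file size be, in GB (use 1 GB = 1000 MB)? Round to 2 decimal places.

58 min = 3480 s
Audio: 160 kbps = 0.160 Mbps.
Total bitrate: 6.0 + 0.160 = 6.160 Mbps.
Stream data: 6.160 Mbps × 3480 s = 21436.8 Mb.
With 10% container overhead: ×1.10.
23,580 Mb ÷ 8 = 2,948 MB → 2.948 GB.

2.95 GB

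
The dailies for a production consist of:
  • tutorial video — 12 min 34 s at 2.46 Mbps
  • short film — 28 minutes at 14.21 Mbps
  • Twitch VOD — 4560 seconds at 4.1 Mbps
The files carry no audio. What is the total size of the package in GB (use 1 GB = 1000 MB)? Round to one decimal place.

tutorial video: 2.460 Mbps × 754 s = 1854.8 Mb
short film: 14.210 Mbps × 1680 s = 23872.8 Mb
Twitch VOD: 4.100 Mbps × 4560 s = 18696.0 Mb
Total: 44423.6 Mb = 5553.0 MB.
= 5.553 GB.

5.6 GB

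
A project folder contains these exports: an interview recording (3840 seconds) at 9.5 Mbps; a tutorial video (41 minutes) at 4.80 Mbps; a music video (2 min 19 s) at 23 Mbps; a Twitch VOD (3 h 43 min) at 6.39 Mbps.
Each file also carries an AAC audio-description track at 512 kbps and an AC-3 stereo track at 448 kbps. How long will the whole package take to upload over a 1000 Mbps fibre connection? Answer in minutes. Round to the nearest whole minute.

3 minutes

Audio total: 512 + 448 = 960 kbps = 0.960 Mbps.
interview recording: 10.460 Mbps × 3840 s = 40166.4 Mb
tutorial video: 5.760 Mbps × 2460 s = 14169.6 Mb
music video: 23.960 Mbps × 139 s = 3330.4 Mb
Twitch VOD: 7.350 Mbps × 13380 s = 98343.0 Mb
Total: 156009.4 Mb = 19501.2 MB.
At 1000 Mbps: 156009.4 / 1000 = 156 s ≈ 2.6 minutes.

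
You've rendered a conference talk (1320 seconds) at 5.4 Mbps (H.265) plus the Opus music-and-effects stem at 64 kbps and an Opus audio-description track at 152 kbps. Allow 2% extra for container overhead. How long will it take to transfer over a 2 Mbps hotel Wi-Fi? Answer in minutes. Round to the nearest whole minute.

63 minutes

Audio total: 64 + 152 = 216 kbps = 0.216 Mbps.
Total bitrate: 5.616 Mbps.
File: 5.616 Mbps × 1320 s = 7413.1 Mb.
With 2% container overhead: ×1.02. → 7561.4 Mb.
At 2 Mbps: 7561.4 / 2 = 3780.7 s ≈ 63 minutes.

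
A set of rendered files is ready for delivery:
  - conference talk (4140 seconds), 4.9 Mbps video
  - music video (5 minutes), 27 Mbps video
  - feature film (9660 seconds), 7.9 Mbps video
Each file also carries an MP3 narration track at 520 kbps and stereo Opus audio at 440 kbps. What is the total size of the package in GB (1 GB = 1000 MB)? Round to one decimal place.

Audio total: 520 + 440 = 960 kbps = 0.960 Mbps.
conference talk: 5.860 Mbps × 4140 s = 24260.4 Mb
music video: 27.960 Mbps × 300 s = 8388.0 Mb
feature film: 8.860 Mbps × 9660 s = 85587.6 Mb
Total: 118236.0 Mb = 14779.5 MB.
= 14.78 GB.

14.8 GB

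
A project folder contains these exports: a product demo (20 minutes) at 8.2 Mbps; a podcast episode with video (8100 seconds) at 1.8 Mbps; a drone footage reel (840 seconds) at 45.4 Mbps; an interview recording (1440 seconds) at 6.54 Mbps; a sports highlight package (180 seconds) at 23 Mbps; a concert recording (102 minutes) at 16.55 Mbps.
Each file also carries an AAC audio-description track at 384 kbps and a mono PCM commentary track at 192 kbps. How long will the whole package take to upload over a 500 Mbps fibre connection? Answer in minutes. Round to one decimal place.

Audio total: 384 + 192 = 576 kbps = 0.576 Mbps.
product demo: 8.776 Mbps × 1200 s = 10531.2 Mb
podcast episode with video: 2.376 Mbps × 8100 s = 19245.6 Mb
drone footage reel: 45.976 Mbps × 840 s = 38619.8 Mb
interview recording: 7.116 Mbps × 1440 s = 10247.0 Mb
sports highlight package: 23.576 Mbps × 180 s = 4243.7 Mb
concert recording: 17.126 Mbps × 6120 s = 104811.1 Mb
Total: 187698.5 Mb = 23462.3 MB.
At 500 Mbps: 187698.5 / 500 = 375 s ≈ 6.26 minutes.

6.3 minutes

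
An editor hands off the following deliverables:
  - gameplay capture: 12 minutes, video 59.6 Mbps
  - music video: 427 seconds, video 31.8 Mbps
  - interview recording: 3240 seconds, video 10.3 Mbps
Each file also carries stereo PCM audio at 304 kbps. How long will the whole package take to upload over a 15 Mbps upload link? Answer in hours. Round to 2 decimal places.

1.69 hours

Audio: 304 kbps = 0.304 Mbps.
gameplay capture: 59.904 Mbps × 720 s = 43130.9 Mb
music video: 32.104 Mbps × 427 s = 13708.4 Mb
interview recording: 10.604 Mbps × 3240 s = 34357.0 Mb
Total: 91196.2 Mb = 11399.5 MB.
At 15 Mbps: 91196.2 / 15 = 6080 s ≈ 1.69 hours.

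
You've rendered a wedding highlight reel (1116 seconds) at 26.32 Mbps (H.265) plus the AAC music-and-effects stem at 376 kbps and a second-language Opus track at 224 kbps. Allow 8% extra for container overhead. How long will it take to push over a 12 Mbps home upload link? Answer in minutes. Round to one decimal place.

Audio total: 376 + 224 = 600 kbps = 0.600 Mbps.
Total bitrate: 26.920 Mbps.
File: 26.920 Mbps × 1116 s = 30042.7 Mb.
With 8% container overhead: ×1.08. → 32446.1 Mb.
At 12 Mbps: 32446.1 / 12 = 2703.8 s ≈ 45.1 minutes.

45.1 minutes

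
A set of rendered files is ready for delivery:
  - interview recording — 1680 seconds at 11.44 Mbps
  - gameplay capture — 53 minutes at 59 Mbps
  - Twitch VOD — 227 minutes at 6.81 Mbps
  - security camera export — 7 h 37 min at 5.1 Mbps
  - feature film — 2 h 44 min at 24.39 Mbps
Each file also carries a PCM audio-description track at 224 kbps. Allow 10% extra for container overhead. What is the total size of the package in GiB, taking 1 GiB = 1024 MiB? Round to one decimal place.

Audio: 224 kbps = 0.224 Mbps.
interview recording: 11.664 Mbps × 1680 s × 1.10 = 21555.1 Mb
gameplay capture: 59.224 Mbps × 3180 s × 1.10 = 207165.6 Mb
Twitch VOD: 7.034 Mbps × 13620 s × 1.10 = 105383.4 Mb
security camera export: 5.324 Mbps × 27420 s × 1.10 = 160582.5 Mb
feature film: 24.614 Mbps × 9840 s × 1.10 = 266421.9 Mb
Total: 761108.4 Mb = 95138.6 MB.
= 88.60 GiB.

88.6 GiB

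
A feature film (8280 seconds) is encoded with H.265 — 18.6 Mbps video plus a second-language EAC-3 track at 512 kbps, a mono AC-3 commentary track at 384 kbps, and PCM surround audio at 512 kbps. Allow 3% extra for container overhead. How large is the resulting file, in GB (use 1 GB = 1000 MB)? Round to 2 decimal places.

21.33 GB

Audio total: 512 + 384 + 512 = 1408 kbps = 1.408 Mbps.
Total bitrate: 18.6 + 1.408 = 20.008 Mbps.
Stream data: 20.008 Mbps × 8280 s = 165666.2 Mb.
With 3% container overhead: ×1.03.
170,636 Mb ÷ 8 = 21,330 MB → 21.33 GB.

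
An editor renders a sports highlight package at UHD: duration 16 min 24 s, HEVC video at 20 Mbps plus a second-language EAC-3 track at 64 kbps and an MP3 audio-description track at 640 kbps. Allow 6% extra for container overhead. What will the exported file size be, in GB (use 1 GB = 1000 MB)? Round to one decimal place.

2.7 GB

16 min 24 s = 984 s
Audio total: 64 + 640 = 704 kbps = 0.704 Mbps.
Total bitrate: 20 + 0.704 = 20.704 Mbps.
Stream data: 20.704 Mbps × 984 s = 20372.7 Mb.
With 6% container overhead: ×1.06.
21,595 Mb ÷ 8 = 2,699 MB → 2.699 GB.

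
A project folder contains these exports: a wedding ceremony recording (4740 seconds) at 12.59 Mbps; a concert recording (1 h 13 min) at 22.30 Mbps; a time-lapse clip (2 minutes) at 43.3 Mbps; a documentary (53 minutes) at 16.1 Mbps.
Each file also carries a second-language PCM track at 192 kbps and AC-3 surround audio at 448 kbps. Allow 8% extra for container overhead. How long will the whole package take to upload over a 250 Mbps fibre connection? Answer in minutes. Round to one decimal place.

Audio total: 192 + 448 = 640 kbps = 0.640 Mbps.
wedding ceremony recording: 13.230 Mbps × 4740 s × 1.08 = 67727.0 Mb
concert recording: 22.940 Mbps × 4380 s × 1.08 = 108515.4 Mb
time-lapse clip: 43.940 Mbps × 120 s × 1.08 = 5694.6 Mb
documentary: 16.740 Mbps × 3180 s × 1.08 = 57491.9 Mb
Total: 239428.9 Mb = 29928.6 MB.
At 250 Mbps: 239428.9 / 250 = 958 s ≈ 16 minutes.

16.0 minutes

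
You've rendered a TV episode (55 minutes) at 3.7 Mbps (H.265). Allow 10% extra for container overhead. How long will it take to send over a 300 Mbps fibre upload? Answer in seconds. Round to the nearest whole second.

55 min = 3300 s
File: 3.700 Mbps × 3300 s = 12210.0 Mb.
With 10% container overhead: ×1.10. → 13431.0 Mb.
At 300 Mbps: 13431.0 / 300 = 44.8 s ≈ 44.8 seconds.

45 seconds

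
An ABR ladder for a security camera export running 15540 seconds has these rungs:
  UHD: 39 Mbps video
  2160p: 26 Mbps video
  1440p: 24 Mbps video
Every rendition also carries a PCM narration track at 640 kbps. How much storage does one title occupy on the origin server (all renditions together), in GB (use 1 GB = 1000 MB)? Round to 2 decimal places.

Audio: 640 kbps = 0.640 Mbps.
Sum of rendition bitrates: (39+0.640) + (26+0.640) + (24+0.640) = 90.920 Mbps.
× 15540 s = 1,412,897 Mb = 176,612 MB = 176.6 GB.

176.61 GB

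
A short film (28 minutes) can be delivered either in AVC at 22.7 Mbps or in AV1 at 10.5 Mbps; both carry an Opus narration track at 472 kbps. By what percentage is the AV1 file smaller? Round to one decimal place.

28 min = 1680 s
Audio: 472 kbps = 0.472 Mbps.
AVC: 23.172 Mbps × 1680 s = 38929.0 Mb = 4.532 GiB.
AV1: 10.972 Mbps × 1680 s = 18433.0 Mb = 2.146 GiB.
Reduction: (1 − 2.146/4.532) × 100 = 52.65%.

52.6%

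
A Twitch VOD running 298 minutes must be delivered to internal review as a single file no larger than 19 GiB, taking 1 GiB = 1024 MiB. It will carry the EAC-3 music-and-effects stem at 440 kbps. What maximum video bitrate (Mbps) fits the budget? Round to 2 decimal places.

Budget: 19 GiB = 163208.8 Mb.
298 min = 17880 s
Total bitrate budget: 163208.8 Mb / 17880 s = 9.128 Mbps.
Audio: 440 kbps = 0.440 Mbps.
Video: 9.128 − 0.440 = 8.688 Mbps.

8.69 Mbps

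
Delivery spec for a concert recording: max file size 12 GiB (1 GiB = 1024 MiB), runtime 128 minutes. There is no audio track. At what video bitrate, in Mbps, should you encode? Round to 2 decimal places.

13.42 Mbps

Budget: 12 GiB = 103079.2 Mb.
128 min = 7680 s
Total bitrate budget: 103079.2 Mb / 7680 s = 13.422 Mbps.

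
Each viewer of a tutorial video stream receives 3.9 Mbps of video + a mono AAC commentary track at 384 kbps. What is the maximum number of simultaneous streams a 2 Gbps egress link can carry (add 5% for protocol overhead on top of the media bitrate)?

Audio: 384 kbps = 0.384 Mbps.
Per-viewer media rate: 4.284 Mbps.
On the wire with 5% overhead: 4.498 Mbps.
2 Gbps = 2,000 Mbps; 2,000 / 4.498 = 444.62 → 444 viewers.

444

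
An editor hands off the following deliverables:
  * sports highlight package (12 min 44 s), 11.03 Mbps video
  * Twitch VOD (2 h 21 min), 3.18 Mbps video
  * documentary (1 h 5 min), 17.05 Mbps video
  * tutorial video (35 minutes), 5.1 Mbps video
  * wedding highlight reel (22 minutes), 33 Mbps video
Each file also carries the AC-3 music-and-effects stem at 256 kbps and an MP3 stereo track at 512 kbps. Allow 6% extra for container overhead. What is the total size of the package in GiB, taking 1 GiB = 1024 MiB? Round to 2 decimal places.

20.83 GiB

Audio total: 256 + 512 = 768 kbps = 0.768 Mbps.
sports highlight package: 11.798 Mbps × 764 s × 1.06 = 9554.5 Mb
Twitch VOD: 3.948 Mbps × 8460 s × 1.06 = 35404.1 Mb
documentary: 17.818 Mbps × 3900 s × 1.06 = 73659.6 Mb
tutorial video: 5.868 Mbps × 2100 s × 1.06 = 13062.2 Mb
wedding highlight reel: 33.768 Mbps × 1320 s × 1.06 = 47248.2 Mb
Total: 178928.5 Mb = 22366.1 MB.
= 20.83 GiB.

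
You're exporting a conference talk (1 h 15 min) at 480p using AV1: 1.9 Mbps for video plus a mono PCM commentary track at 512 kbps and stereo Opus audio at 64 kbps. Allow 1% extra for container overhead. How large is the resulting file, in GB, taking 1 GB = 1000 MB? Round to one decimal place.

1.4 GB

1 h 15 min = 75 min = 4500 s
Audio total: 512 + 64 = 576 kbps = 0.576 Mbps.
Total bitrate: 1.9 + 0.576 = 2.476 Mbps.
Stream data: 2.476 Mbps × 4500 s = 11142.0 Mb.
With 1% container overhead: ×1.01.
11,253 Mb ÷ 8 = 1,407 MB → 1.407 GB.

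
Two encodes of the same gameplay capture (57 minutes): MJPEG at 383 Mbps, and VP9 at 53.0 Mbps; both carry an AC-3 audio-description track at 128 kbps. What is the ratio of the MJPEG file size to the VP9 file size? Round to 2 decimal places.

57 min = 3420 s
Audio: 128 kbps = 0.128 Mbps.
MJPEG: 383.128 Mbps × 3420 s = 1310297.8 Mb = 163.787 GB.
VP9: 53.128 Mbps × 3420 s = 181697.8 Mb = 22.712 GB.
Ratio: 163.787 / 22.712 = 7.211.

7.21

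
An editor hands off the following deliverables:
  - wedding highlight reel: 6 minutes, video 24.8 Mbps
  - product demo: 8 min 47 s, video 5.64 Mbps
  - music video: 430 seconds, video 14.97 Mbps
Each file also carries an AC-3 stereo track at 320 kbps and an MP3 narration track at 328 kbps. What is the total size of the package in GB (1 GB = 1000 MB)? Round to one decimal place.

2.4 GB

Audio total: 320 + 328 = 648 kbps = 0.648 Mbps.
wedding highlight reel: 25.448 Mbps × 360 s = 9161.3 Mb
product demo: 6.288 Mbps × 527 s = 3313.8 Mb
music video: 15.618 Mbps × 430 s = 6715.7 Mb
Total: 19190.8 Mb = 2398.8 MB.
= 2.399 GB.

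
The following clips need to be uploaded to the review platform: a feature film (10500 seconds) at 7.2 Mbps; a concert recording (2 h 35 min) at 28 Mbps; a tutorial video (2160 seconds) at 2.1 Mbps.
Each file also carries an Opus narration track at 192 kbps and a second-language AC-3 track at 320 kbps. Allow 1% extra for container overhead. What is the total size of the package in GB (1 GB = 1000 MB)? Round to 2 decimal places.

Audio total: 192 + 320 = 512 kbps = 0.512 Mbps.
feature film: 7.712 Mbps × 10500 s × 1.01 = 81785.8 Mb
concert recording: 28.512 Mbps × 9300 s × 1.01 = 267813.2 Mb
tutorial video: 2.612 Mbps × 2160 s × 1.01 = 5698.3 Mb
Total: 355297.3 Mb = 44412.2 MB.
= 44.41 GB.

44.41 GB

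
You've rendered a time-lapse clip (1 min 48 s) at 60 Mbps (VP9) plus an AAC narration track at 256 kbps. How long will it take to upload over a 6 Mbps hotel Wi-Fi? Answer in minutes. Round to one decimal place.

1 min 48 s = 108 s
Audio: 256 kbps = 0.256 Mbps.
Total bitrate: 60.256 Mbps.
File: 60.256 Mbps × 108 s = 6507.6 Mb.
At 6 Mbps: 6507.6 / 6 = 1084.6 s ≈ 18.1 minutes.

18.1 minutes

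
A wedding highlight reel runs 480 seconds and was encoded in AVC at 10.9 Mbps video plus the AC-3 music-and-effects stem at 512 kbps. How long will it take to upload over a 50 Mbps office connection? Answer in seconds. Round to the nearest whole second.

Audio: 512 kbps = 0.512 Mbps.
Total bitrate: 11.412 Mbps.
File: 11.412 Mbps × 480 s = 5477.8 Mb.
At 50 Mbps: 5477.8 / 50 = 109.6 s ≈ 110 seconds.

110 seconds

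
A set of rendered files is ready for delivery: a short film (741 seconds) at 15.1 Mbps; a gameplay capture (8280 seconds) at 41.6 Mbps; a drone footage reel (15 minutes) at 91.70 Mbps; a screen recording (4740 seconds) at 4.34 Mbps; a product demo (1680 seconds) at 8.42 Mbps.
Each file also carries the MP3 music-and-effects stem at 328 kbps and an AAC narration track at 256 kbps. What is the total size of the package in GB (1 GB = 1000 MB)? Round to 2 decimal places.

60.30 GB

Audio total: 328 + 256 = 584 kbps = 0.584 Mbps.
short film: 15.684 Mbps × 741 s = 11621.8 Mb
gameplay capture: 42.184 Mbps × 8280 s = 349283.5 Mb
drone footage reel: 92.284 Mbps × 900 s = 83055.6 Mb
screen recording: 4.924 Mbps × 4740 s = 23339.8 Mb
product demo: 9.004 Mbps × 1680 s = 15126.7 Mb
Total: 482427.4 Mb = 60303.4 MB.
= 60.30 GB.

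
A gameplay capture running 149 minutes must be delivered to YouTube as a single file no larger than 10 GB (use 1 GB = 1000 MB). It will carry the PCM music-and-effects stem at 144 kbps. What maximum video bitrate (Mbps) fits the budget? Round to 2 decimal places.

Budget: 10 GB = 80000.0 Mb.
149 min = 8940 s
Total bitrate budget: 80000.0 Mb / 8940 s = 8.949 Mbps.
Audio: 144 kbps = 0.144 Mbps.
Video: 8.949 − 0.144 = 8.805 Mbps.

8.80 Mbps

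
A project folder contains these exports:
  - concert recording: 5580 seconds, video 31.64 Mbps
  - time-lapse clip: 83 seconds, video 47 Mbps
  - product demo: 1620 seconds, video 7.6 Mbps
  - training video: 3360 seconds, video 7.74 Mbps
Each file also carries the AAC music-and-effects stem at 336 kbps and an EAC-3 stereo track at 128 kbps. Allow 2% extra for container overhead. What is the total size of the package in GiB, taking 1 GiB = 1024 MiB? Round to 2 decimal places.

26.56 GiB

Audio total: 336 + 128 = 464 kbps = 0.464 Mbps.
concert recording: 32.104 Mbps × 5580 s × 1.02 = 182723.1 Mb
time-lapse clip: 47.464 Mbps × 83 s × 1.02 = 4018.3 Mb
product demo: 8.064 Mbps × 1620 s × 1.02 = 13325.0 Mb
training video: 8.204 Mbps × 3360 s × 1.02 = 28116.7 Mb
Total: 228183.1 Mb = 28522.9 MB.
= 26.56 GiB.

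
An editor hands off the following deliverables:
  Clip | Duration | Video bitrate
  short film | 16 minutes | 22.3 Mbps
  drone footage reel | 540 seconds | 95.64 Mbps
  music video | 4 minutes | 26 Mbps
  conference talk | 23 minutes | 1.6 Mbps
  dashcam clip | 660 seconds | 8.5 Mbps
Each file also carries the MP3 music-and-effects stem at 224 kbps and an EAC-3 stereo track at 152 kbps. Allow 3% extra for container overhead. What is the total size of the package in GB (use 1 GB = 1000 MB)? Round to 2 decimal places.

11.40 GB

Audio total: 224 + 152 = 376 kbps = 0.376 Mbps.
short film: 22.676 Mbps × 960 s × 1.03 = 22422.0 Mb
drone footage reel: 96.016 Mbps × 540 s × 1.03 = 53404.1 Mb
music video: 26.376 Mbps × 240 s × 1.03 = 6520.1 Mb
conference talk: 1.976 Mbps × 1380 s × 1.03 = 2808.7 Mb
dashcam clip: 8.876 Mbps × 660 s × 1.03 = 6033.9 Mb
Total: 91188.9 Mb = 11398.6 MB.
= 11.40 GB.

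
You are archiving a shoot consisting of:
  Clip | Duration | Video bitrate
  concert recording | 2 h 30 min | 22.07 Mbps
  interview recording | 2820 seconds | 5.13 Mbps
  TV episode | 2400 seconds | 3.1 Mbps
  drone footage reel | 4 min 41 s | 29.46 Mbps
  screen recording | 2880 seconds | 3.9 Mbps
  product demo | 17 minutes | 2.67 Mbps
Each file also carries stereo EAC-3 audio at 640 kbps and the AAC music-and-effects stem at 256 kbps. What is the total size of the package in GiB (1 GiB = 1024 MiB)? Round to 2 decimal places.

30.18 GiB

Audio total: 640 + 256 = 896 kbps = 0.896 Mbps.
concert recording: 22.966 Mbps × 9000 s = 206694.0 Mb
interview recording: 6.026 Mbps × 2820 s = 16993.3 Mb
TV episode: 3.996 Mbps × 2400 s = 9590.4 Mb
drone footage reel: 30.356 Mbps × 281 s = 8530.0 Mb
screen recording: 4.796 Mbps × 2880 s = 13812.5 Mb
product demo: 3.566 Mbps × 1020 s = 3637.3 Mb
Total: 259257.6 Mb = 32407.2 MB.
= 30.18 GiB.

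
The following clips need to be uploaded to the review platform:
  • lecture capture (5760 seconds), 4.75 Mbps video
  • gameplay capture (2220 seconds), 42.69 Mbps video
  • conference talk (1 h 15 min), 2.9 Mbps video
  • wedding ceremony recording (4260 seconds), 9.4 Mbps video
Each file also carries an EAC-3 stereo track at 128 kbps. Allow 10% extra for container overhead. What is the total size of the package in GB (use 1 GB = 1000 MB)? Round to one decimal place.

24.4 GB

Audio: 128 kbps = 0.128 Mbps.
lecture capture: 4.878 Mbps × 5760 s × 1.10 = 30907.0 Mb
gameplay capture: 42.818 Mbps × 2220 s × 1.10 = 104561.6 Mb
conference talk: 3.028 Mbps × 4500 s × 1.10 = 14988.6 Mb
wedding ceremony recording: 9.528 Mbps × 4260 s × 1.10 = 44648.2 Mb
Total: 195105.4 Mb = 24388.2 MB.
= 24.39 GB.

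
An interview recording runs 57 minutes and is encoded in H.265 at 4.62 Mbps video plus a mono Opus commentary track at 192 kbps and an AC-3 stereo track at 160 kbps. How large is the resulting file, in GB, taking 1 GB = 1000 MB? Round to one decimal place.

2.1 GB

57 min = 3420 s
Audio total: 192 + 160 = 352 kbps = 0.352 Mbps.
Total bitrate: 4.62 + 0.352 = 4.972 Mbps.
Stream data: 4.972 Mbps × 3420 s = 17004.2 Mb.
17,004 Mb ÷ 8 = 2,126 MB → 2.126 GB.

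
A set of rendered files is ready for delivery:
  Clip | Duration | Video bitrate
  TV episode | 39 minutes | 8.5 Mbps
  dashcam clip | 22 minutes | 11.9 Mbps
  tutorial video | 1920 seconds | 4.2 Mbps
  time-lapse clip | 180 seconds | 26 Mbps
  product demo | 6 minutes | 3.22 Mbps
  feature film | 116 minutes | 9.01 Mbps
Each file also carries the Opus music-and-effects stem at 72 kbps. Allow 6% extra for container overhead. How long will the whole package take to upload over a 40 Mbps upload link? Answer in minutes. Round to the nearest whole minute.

50 minutes

Audio: 72 kbps = 0.072 Mbps.
TV episode: 8.572 Mbps × 2340 s × 1.06 = 21262.0 Mb
dashcam clip: 11.972 Mbps × 1320 s × 1.06 = 16751.2 Mb
tutorial video: 4.272 Mbps × 1920 s × 1.06 = 8694.4 Mb
time-lapse clip: 26.072 Mbps × 180 s × 1.06 = 4974.5 Mb
product demo: 3.292 Mbps × 360 s × 1.06 = 1256.2 Mb
feature film: 9.082 Mbps × 6960 s × 1.06 = 67003.4 Mb
Total: 119941.7 Mb = 14992.7 MB.
At 40 Mbps: 119941.7 / 40 = 2999 s ≈ 50 minutes.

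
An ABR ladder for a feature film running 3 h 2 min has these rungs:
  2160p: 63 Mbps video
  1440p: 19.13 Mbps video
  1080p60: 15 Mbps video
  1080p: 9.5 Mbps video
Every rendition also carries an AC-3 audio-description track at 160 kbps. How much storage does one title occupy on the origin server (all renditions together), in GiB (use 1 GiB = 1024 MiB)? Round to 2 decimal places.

136.37 GiB

3 h 2 min = 182 min = 10920 s
Audio: 160 kbps = 0.160 Mbps.
Sum of rendition bitrates: (63+0.160) + (19.13+0.160) + (15+0.160) + (9.5+0.160) = 107.270 Mbps.
× 10920 s = 1,171,388 Mb = 146,424 MB = 136.4 GiB.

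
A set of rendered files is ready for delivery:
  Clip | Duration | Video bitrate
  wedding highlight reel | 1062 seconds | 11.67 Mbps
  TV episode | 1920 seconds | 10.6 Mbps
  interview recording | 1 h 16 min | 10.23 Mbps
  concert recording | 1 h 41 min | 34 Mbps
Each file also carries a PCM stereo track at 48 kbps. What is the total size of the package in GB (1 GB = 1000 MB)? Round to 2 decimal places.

Audio: 48 kbps = 0.048 Mbps.
wedding highlight reel: 11.718 Mbps × 1062 s = 12444.5 Mb
TV episode: 10.648 Mbps × 1920 s = 20444.2 Mb
interview recording: 10.278 Mbps × 4560 s = 46867.7 Mb
concert recording: 34.048 Mbps × 6060 s = 206330.9 Mb
Total: 286087.2 Mb = 35760.9 MB.
= 35.76 GB.

35.76 GB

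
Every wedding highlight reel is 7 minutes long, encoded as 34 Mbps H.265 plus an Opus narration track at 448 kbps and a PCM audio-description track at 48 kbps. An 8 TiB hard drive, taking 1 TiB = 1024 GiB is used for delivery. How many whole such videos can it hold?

4856

7 min = 420 s
Audio total: 448 + 48 = 496 kbps = 0.496 Mbps.
Total bitrate: 34.496 Mbps.
Per item: 34.496 Mbps × 420 s = 14,488 Mb = 1,811 MB.
Capacity: 8 TiB = 70,368,744 Mb; 4856.93 items → 4856 complete.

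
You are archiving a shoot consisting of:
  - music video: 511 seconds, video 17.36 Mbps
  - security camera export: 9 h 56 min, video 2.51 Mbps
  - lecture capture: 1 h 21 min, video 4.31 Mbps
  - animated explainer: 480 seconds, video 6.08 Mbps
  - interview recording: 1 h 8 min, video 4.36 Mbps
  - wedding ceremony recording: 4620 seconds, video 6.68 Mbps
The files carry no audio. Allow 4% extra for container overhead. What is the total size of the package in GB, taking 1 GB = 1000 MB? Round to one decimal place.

22.2 GB

music video: 17.360 Mbps × 511 s × 1.04 = 9225.8 Mb
security camera export: 2.510 Mbps × 35760 s × 1.04 = 93347.9 Mb
lecture capture: 4.310 Mbps × 4860 s × 1.04 = 21784.5 Mb
animated explainer: 6.080 Mbps × 480 s × 1.04 = 3035.1 Mb
interview recording: 4.360 Mbps × 4080 s × 1.04 = 18500.4 Mb
wedding ceremony recording: 6.680 Mbps × 4620 s × 1.04 = 32096.1 Mb
Total: 177989.7 Mb = 22248.7 MB.
= 22.25 GB.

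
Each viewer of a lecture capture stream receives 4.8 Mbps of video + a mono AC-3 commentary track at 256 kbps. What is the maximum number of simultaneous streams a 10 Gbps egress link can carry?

Audio: 256 kbps = 0.256 Mbps.
Per-viewer media rate: 5.056 Mbps.
10 Gbps = 10,000 Mbps; 10,000 / 5.056 = 1977.85 → 1977 viewers.

1977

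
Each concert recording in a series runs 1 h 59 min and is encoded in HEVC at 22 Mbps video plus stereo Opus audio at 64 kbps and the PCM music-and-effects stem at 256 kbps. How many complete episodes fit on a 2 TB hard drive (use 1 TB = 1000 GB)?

1 h 59 min = 119 min = 7140 s
Audio total: 64 + 256 = 320 kbps = 0.320 Mbps.
Total bitrate: 22.320 Mbps.
Per item: 22.320 Mbps × 7140 s = 159,365 Mb = 19,921 MB.
Capacity: 2 TB = 16,000,000 Mb; 100.40 items → 100 complete.

100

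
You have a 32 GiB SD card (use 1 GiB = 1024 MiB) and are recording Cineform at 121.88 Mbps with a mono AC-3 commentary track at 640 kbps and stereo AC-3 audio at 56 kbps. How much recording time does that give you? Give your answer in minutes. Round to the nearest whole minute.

37 minutes

Audio total: 640 + 56 = 696 kbps = 0.696 Mbps.
Total bitrate: 121.88 + 0.696 = 122.576 Mbps.
Capacity: 32 GiB = 274,878 Mb.
Recording time: 274,878 / 122.576 = 2,243 s ≈ 37.4 minutes.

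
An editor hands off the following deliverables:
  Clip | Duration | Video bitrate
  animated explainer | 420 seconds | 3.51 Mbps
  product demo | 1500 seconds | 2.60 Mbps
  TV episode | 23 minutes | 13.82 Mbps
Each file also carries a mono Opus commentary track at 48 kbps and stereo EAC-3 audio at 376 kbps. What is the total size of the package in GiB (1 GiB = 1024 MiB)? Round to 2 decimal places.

3.01 GiB

Audio total: 48 + 376 = 424 kbps = 0.424 Mbps.
animated explainer: 3.934 Mbps × 420 s = 1652.3 Mb
product demo: 3.024 Mbps × 1500 s = 4536.0 Mb
TV episode: 14.244 Mbps × 1380 s = 19656.7 Mb
Total: 25845.0 Mb = 3230.6 MB.
= 3.009 GiB.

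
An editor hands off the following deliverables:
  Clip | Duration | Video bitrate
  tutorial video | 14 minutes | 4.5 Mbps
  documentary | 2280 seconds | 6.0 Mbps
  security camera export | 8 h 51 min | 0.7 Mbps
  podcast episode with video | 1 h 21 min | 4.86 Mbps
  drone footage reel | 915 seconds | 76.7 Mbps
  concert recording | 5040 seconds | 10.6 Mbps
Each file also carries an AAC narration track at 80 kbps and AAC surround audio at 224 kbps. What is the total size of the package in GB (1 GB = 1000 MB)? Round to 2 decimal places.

25.11 GB

Audio total: 80 + 224 = 304 kbps = 0.304 Mbps.
tutorial video: 4.804 Mbps × 840 s = 4035.4 Mb
documentary: 6.304 Mbps × 2280 s = 14373.1 Mb
security camera export: 1.004 Mbps × 31860 s = 31987.4 Mb
podcast episode with video: 5.164 Mbps × 4860 s = 25097.0 Mb
drone footage reel: 77.004 Mbps × 915 s = 70458.7 Mb
concert recording: 10.904 Mbps × 5040 s = 54956.2 Mb
Total: 200907.8 Mb = 25113.5 MB.
= 25.11 GB.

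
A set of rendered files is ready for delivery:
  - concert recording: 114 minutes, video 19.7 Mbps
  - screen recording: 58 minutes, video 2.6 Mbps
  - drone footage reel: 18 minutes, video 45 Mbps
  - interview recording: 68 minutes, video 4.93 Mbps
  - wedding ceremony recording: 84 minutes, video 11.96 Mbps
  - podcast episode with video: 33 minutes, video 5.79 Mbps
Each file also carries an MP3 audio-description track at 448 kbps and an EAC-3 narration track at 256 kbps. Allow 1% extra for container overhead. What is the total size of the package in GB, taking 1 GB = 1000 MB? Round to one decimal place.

Audio total: 448 + 256 = 704 kbps = 0.704 Mbps.
concert recording: 20.404 Mbps × 6840 s × 1.01 = 140959.0 Mb
screen recording: 3.304 Mbps × 3480 s × 1.01 = 11612.9 Mb
drone footage reel: 45.704 Mbps × 1080 s × 1.01 = 49853.9 Mb
interview recording: 5.634 Mbps × 4080 s × 1.01 = 23216.6 Mb
wedding ceremony recording: 12.664 Mbps × 5040 s × 1.01 = 64464.8 Mb
podcast episode with video: 6.494 Mbps × 1980 s × 1.01 = 12986.7 Mb
Total: 303093.9 Mb = 37886.7 MB.
= 37.89 GB.

37.9 GB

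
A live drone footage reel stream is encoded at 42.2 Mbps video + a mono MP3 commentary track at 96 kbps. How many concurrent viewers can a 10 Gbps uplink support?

Audio: 96 kbps = 0.096 Mbps.
Per-viewer media rate: 42.296 Mbps.
10 Gbps = 10,000 Mbps; 10,000 / 42.296 = 236.43 → 236 viewers.

236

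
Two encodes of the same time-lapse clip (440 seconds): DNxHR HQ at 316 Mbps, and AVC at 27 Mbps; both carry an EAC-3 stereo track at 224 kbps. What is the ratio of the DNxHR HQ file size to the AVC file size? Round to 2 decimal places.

11.62

Audio: 224 kbps = 0.224 Mbps.
DNxHR HQ: 316.224 Mbps × 440 s = 139138.6 Mb = 17.392 GB.
AVC: 27.224 Mbps × 440 s = 11978.6 Mb = 1.497 GB.
Ratio: 17.392 / 1.497 = 11.616.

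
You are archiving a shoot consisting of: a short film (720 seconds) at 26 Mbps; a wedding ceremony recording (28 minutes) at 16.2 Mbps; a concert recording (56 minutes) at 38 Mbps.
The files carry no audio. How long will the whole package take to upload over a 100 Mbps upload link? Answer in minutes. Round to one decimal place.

short film: 26.000 Mbps × 720 s = 18720.0 Mb
wedding ceremony recording: 16.200 Mbps × 1680 s = 27216.0 Mb
concert recording: 38.000 Mbps × 3360 s = 127680.0 Mb
Total: 173616.0 Mb = 21702.0 MB.
At 100 Mbps: 173616.0 / 100 = 1736 s ≈ 28.9 minutes.

28.9 minutes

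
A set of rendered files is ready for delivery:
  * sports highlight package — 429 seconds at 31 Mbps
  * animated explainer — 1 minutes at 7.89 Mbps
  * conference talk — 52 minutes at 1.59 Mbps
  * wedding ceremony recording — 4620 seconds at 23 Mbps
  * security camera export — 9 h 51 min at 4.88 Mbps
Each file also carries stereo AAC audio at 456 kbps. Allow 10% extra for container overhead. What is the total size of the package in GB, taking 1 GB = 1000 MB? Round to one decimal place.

Audio: 456 kbps = 0.456 Mbps.
sports highlight package: 31.456 Mbps × 429 s × 1.10 = 14844.1 Mb
animated explainer: 8.346 Mbps × 60 s × 1.10 = 550.8 Mb
conference talk: 2.046 Mbps × 3120 s × 1.10 = 7021.9 Mb
wedding ceremony recording: 23.456 Mbps × 4620 s × 1.10 = 119203.4 Mb
security camera export: 5.336 Mbps × 35460 s × 1.10 = 208136.0 Mb
Total: 349756.2 Mb = 43719.5 MB.
= 43.72 GB.

43.7 GB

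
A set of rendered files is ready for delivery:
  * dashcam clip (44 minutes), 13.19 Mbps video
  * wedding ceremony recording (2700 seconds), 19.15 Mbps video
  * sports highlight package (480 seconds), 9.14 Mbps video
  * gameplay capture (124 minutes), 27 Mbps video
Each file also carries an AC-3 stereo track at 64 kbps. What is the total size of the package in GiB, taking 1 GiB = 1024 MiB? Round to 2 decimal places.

Audio: 64 kbps = 0.064 Mbps.
dashcam clip: 13.254 Mbps × 2640 s = 34990.6 Mb
wedding ceremony recording: 19.214 Mbps × 2700 s = 51877.8 Mb
sports highlight package: 9.204 Mbps × 480 s = 4417.9 Mb
gameplay capture: 27.064 Mbps × 7440 s = 201356.2 Mb
Total: 292642.4 Mb = 36580.3 MB.
= 34.07 GiB.

34.07 GiB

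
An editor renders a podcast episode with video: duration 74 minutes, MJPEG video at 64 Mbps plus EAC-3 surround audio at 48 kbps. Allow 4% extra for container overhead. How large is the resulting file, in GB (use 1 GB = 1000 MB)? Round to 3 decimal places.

74 min = 4440 s
Audio: 48 kbps = 0.048 Mbps.
Total bitrate: 64 + 0.048 = 64.048 Mbps.
Stream data: 64.048 Mbps × 4440 s = 284373.1 Mb.
With 4% container overhead: ×1.04.
295,748 Mb ÷ 8 = 36,969 MB → 36.97 GB.

36.969 GB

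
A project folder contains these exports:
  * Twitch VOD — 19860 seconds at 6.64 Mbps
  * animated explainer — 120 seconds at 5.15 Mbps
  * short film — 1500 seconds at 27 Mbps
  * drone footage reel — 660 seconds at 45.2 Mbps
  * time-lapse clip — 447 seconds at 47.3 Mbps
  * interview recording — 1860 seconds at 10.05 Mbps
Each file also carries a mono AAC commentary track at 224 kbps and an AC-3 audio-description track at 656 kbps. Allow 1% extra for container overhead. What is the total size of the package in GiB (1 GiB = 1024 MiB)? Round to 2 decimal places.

31.06 GiB

Audio total: 224 + 656 = 880 kbps = 0.880 Mbps.
Twitch VOD: 7.520 Mbps × 19860 s × 1.01 = 150840.7 Mb
animated explainer: 6.030 Mbps × 120 s × 1.01 = 730.8 Mb
short film: 27.880 Mbps × 1500 s × 1.01 = 42238.2 Mb
drone footage reel: 46.080 Mbps × 660 s × 1.01 = 30716.9 Mb
time-lapse clip: 48.180 Mbps × 447 s × 1.01 = 21751.8 Mb
interview recording: 10.930 Mbps × 1860 s × 1.01 = 20533.1 Mb
Total: 266811.6 Mb = 33351.4 MB.
= 31.06 GiB.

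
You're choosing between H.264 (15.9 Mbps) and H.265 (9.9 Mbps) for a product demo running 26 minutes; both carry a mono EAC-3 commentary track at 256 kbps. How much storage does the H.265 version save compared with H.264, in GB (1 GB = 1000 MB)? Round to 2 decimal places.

1.17 GB

26 min = 1560 s
Audio: 256 kbps = 0.256 Mbps.
H.264: 16.156 Mbps × 1560 s = 25203.4 Mb = 3.150 GB.
H.265: 10.156 Mbps × 1560 s = 15843.4 Mb = 1.980 GB.
Saving: 3.150 − 1.980 = 1.170 GB.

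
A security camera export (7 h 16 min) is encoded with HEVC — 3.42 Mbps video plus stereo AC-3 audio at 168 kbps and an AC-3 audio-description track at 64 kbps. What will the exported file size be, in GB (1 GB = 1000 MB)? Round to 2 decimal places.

11.94 GB

7 h 16 min = 436 min = 26160 s
Audio total: 168 + 64 = 232 kbps = 0.232 Mbps.
Total bitrate: 3.42 + 0.232 = 3.652 Mbps.
Stream data: 3.652 Mbps × 26160 s = 95536.3 Mb.
95,536 Mb ÷ 8 = 11,942 MB → 11.94 GB.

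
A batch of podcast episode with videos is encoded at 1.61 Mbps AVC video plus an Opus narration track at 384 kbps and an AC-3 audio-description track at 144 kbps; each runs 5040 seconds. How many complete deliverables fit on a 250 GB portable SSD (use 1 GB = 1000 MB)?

Audio total: 384 + 144 = 528 kbps = 0.528 Mbps.
Total bitrate: 2.138 Mbps.
Per item: 2.138 Mbps × 5040 s = 10,776 Mb = 1,347 MB.
Capacity: 250 GB = 2,000,000 Mb; 185.61 items → 185 complete.

185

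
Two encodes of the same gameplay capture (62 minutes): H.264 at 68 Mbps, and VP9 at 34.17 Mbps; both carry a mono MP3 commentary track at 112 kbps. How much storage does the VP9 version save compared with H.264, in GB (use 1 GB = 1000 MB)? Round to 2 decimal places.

62 min = 3720 s
Audio: 112 kbps = 0.112 Mbps.
H.264: 68.112 Mbps × 3720 s = 253376.6 Mb = 31.672 GB.
VP9: 34.282 Mbps × 3720 s = 127529.0 Mb = 15.941 GB.
Saving: 31.672 − 15.941 = 15.731 GB.

15.73 GB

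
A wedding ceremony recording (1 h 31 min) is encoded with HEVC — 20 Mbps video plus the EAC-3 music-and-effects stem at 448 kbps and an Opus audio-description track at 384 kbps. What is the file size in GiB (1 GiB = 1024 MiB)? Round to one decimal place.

1 h 31 min = 91 min = 5460 s
Audio total: 448 + 384 = 832 kbps = 0.832 Mbps.
Total bitrate: 20 + 0.832 = 20.832 Mbps.
Stream data: 20.832 Mbps × 5460 s = 113742.7 Mb.
113,743 Mb = 14,217,840,000 bytes ÷ 1,073,741,824 = 13.24 GiB.

13.2 GiB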